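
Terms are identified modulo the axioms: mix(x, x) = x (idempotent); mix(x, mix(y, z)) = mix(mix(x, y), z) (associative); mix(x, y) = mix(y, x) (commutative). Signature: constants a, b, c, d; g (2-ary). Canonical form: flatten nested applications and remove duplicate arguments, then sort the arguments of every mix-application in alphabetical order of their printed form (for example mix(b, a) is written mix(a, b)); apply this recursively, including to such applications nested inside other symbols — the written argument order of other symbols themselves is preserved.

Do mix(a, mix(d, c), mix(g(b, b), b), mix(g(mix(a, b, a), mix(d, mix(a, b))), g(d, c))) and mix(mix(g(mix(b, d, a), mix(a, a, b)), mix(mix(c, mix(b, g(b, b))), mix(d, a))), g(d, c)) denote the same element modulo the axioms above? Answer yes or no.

Left:  mix(a, mix(d, c), mix(g(b, b), b), mix(g(mix(a, b, a), mix(d, mix(a, b))), g(d, c)))
  Merge nested applications:  mix(a, d, c, g(b, b), b, g(mix(a, b, a), mix(d, mix(a, b))), g(d, c))
  Inside:  g(mix(a, b, a), mix(d, mix(a, b)))  →  g(mix(a, b), mix(a, b, d))
  Sort arguments:  mix(a, b, c, d, g(b, b), g(d, c), g(mix(a, b), mix(a, b, d)))
Right:  mix(mix(g(mix(b, d, a), mix(a, a, b)), mix(mix(c, mix(b, g(b, b))), mix(d, a))), g(d, c))
  Flatten:  mix(g(mix(b, d, a), mix(a, a, b)), c, b, g(b, b), d, a, g(d, c))
  Inside:  g(mix(b, d, a), mix(a, a, b))  →  g(mix(a, b, d), mix(a, b))
  Sort:  mix(a, b, c, d, g(b, b), g(d, c), g(mix(a, b, d), mix(a, b)))

Answer: no — mix(a, b, c, d, g(b, b), g(d, c), g(mix(a, b), mix(a, b, d))) vs mix(a, b, c, d, g(b, b), g(d, c), g(mix(a, b, d), mix(a, b)))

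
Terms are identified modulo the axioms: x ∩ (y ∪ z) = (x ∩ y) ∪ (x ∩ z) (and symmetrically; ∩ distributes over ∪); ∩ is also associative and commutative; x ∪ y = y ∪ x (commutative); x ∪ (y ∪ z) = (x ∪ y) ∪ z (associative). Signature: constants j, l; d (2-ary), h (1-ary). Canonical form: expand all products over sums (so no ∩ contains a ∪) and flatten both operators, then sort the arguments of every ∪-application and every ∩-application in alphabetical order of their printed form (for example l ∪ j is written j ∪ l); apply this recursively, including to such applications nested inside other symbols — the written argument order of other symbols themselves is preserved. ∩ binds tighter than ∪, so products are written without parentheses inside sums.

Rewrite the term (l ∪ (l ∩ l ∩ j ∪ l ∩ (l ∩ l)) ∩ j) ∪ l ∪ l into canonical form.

Expand:  l ∪ j ∩ j ∩ l ∩ l ∪ j ∩ l ∩ l ∩ l ∪ l ∪ l
Sort arguments:  j ∩ j ∩ l ∩ l ∪ j ∩ l ∩ l ∩ l ∪ l ∪ l ∪ l

Answer: j ∩ j ∩ l ∩ l ∪ j ∩ l ∩ l ∩ l ∪ l ∪ l ∪ l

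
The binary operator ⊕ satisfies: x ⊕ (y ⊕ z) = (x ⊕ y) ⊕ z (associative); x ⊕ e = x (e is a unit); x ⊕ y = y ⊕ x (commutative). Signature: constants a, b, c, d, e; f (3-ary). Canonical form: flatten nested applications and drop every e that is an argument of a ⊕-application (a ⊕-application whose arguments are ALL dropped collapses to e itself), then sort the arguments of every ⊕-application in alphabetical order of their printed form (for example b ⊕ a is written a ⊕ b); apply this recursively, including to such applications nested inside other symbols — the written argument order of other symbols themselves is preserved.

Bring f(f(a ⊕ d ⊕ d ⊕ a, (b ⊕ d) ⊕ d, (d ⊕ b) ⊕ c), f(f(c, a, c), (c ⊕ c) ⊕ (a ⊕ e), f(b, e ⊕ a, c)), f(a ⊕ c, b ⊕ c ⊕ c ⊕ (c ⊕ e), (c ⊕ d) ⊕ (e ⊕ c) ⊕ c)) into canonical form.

Answer: f(f(a ⊕ a ⊕ d ⊕ d, b ⊕ d ⊕ d, b ⊕ c ⊕ d), f(f(c, a, c), a ⊕ c ⊕ c, f(b, a, c)), f(a ⊕ c, b ⊕ c ⊕ c ⊕ c, c ⊕ c ⊕ c ⊕ d))

Derivation:
Work inside:  (c ⊕ d) ⊕ (e ⊕ c) ⊕ c
Merge nested applications:  c ⊕ d ⊕ e ⊕ c ⊕ c
Unit:  drop e
Sort arguments:  c ⊕ c ⊕ c ⊕ d
Reassemble:  f(f(a ⊕ a ⊕ d ⊕ d, b ⊕ d ⊕ d, b ⊕ c ⊕ d), f(f(c, a, c), a ⊕ c ⊕ c, f(b, a, c)), f(a ⊕ c, b ⊕ c ⊕ c ⊕ c, c ⊕ c ⊕ c ⊕ d))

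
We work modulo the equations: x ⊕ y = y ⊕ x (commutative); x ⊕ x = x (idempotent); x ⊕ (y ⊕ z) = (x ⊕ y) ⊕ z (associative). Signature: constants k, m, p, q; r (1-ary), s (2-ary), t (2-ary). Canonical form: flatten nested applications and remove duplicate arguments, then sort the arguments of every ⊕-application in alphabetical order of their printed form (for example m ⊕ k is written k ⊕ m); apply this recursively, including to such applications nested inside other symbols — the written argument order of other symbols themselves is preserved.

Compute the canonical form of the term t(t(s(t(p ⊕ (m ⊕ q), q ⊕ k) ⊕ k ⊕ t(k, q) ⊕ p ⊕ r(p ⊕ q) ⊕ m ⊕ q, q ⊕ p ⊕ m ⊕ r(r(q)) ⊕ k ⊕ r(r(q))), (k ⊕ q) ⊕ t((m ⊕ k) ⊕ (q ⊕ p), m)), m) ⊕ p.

Answer: p ⊕ t(t(s(k ⊕ m ⊕ p ⊕ q ⊕ r(p ⊕ q) ⊕ t(k, q) ⊕ t(m ⊕ p ⊕ q, k ⊕ q), k ⊕ m ⊕ p ⊕ q ⊕ r(r(q))), k ⊕ q ⊕ t(k ⊕ m ⊕ p ⊕ q, m)), m)

Derivation:
Inside:  t(t(s(t(p ⊕ (m ⊕ q), q ⊕ k) ⊕ k ⊕ t(k, q) ⊕ p ⊕ r(p ⊕ q) ⊕ m ⊕ q, q ⊕ p ⊕ m ⊕ r(r(q)) ⊕ k ⊕ r(r(q))), (k ⊕ q) ⊕ t((m ⊕ k) ⊕ (q ⊕ p), m)), m)  →  t(t(s(k ⊕ m ⊕ p ⊕ q ⊕ r(p ⊕ q) ⊕ t(k, q) ⊕ t(m ⊕ p ⊕ q, k ⊕ q), k ⊕ m ⊕ p ⊕ q ⊕ r(r(q))), k ⊕ q ⊕ t(k ⊕ m ⊕ p ⊕ q, m)), m)
Sort:  p ⊕ t(t(s(k ⊕ m ⊕ p ⊕ q ⊕ r(p ⊕ q) ⊕ t(k, q) ⊕ t(m ⊕ p ⊕ q, k ⊕ q), k ⊕ m ⊕ p ⊕ q ⊕ r(r(q))), k ⊕ q ⊕ t(k ⊕ m ⊕ p ⊕ q, m)), m)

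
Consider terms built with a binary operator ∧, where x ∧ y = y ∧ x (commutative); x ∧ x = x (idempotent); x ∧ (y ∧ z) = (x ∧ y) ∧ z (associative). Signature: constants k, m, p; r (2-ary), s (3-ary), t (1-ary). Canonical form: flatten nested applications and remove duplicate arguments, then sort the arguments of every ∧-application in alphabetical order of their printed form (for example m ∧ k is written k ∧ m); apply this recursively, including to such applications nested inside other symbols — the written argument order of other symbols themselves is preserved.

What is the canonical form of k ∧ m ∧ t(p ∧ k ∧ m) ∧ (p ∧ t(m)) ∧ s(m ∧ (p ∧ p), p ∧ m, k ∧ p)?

Flatten:  k ∧ m ∧ t(p ∧ k ∧ m) ∧ p ∧ t(m) ∧ s(m ∧ (p ∧ p), p ∧ m, k ∧ p)
Inside:  t(p ∧ k ∧ m)  →  t(k ∧ m ∧ p)
Simplify inside:  s(m ∧ (p ∧ p), p ∧ m, k ∧ p)  →  s(m ∧ p, m ∧ p, k ∧ p)
Sort:  k ∧ m ∧ p ∧ s(m ∧ p, m ∧ p, k ∧ p) ∧ t(k ∧ m ∧ p) ∧ t(m)

Answer: k ∧ m ∧ p ∧ s(m ∧ p, m ∧ p, k ∧ p) ∧ t(k ∧ m ∧ p) ∧ t(m)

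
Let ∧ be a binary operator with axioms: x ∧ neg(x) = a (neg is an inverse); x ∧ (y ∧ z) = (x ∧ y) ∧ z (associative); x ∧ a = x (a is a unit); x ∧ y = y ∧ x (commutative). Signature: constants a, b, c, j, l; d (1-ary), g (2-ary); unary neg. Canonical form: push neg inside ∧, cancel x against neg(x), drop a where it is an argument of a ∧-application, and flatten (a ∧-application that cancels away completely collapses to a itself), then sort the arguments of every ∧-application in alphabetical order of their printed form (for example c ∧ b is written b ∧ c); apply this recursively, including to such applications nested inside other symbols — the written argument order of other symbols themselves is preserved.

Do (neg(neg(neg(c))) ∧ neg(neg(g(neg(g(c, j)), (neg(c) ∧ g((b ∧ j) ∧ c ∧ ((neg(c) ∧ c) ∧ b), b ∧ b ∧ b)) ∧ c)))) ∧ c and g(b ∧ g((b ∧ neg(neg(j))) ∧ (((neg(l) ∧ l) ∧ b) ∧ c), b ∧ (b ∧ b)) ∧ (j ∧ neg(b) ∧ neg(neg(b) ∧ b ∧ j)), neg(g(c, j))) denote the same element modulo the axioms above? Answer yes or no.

Left:  (neg(neg(neg(c))) ∧ neg(neg(g(neg(g(c, j)), (neg(c) ∧ g((b ∧ j) ∧ c ∧ ((neg(c) ∧ c) ∧ b), b ∧ b ∧ b)) ∧ c)))) ∧ c
  Push neg inside:  distribute neg over ∧ and collapse double neg
  Cancel:  c cancels
  Collect:  g(neg(g(c, j)), g(b ∧ b ∧ c ∧ j, b ∧ b ∧ b))
Right:  g(b ∧ g((b ∧ neg(neg(j))) ∧ (((neg(l) ∧ l) ∧ b) ∧ c), b ∧ (b ∧ b)) ∧ (j ∧ neg(b) ∧ neg(neg(b) ∧ b ∧ j)), neg(g(c, j)))
  Descend into:  b ∧ g((b ∧ neg(neg(j))) ∧ (((neg(l) ∧ l) ∧ b) ∧ c), b ∧ (b ∧ b)) ∧ (j ∧ neg(b) ∧ neg(neg(b) ∧ b ∧ j))
  Push neg inside:  distribute neg over ∧ and collapse double neg
  Cancel inverse pairs:  b cancels; j cancels
  Collect:  g(b ∧ b ∧ c ∧ j, b ∧ b ∧ b)
  Put back:  g(g(b ∧ b ∧ c ∧ j, b ∧ b ∧ b), neg(g(c, j)))

Answer: no — g(neg(g(c, j)), g(b ∧ b ∧ c ∧ j, b ∧ b ∧ b)) vs g(g(b ∧ b ∧ c ∧ j, b ∧ b ∧ b), neg(g(c, j)))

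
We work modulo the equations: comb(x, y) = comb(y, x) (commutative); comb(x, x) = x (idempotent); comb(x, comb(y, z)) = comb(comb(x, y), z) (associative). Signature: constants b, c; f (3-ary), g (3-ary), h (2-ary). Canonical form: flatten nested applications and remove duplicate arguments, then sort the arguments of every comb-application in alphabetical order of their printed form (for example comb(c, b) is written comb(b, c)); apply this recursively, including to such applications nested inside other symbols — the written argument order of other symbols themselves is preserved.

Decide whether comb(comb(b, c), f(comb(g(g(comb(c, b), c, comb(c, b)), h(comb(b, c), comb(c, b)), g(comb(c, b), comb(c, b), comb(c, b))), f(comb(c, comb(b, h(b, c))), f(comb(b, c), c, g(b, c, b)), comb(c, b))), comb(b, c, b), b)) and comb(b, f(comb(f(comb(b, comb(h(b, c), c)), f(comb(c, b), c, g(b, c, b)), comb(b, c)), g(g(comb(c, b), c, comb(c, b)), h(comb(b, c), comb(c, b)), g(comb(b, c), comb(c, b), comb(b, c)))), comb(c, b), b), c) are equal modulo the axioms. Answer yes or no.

Answer: yes — both canonical forms are comb(b, c, f(comb(f(comb(b, c, h(b, c)), f(comb(b, c), c, g(b, c, b)), comb(b, c)), g(g(comb(b, c), c, comb(b, c)), h(comb(b, c), comb(b, c)), g(comb(b, c), comb(b, c), comb(b, c)))), comb(b, c), b))

Derivation:
Left:  comb(comb(b, c), f(comb(g(g(comb(c, b), c, comb(c, b)), h(comb(b, c), comb(c, b)), g(comb(c, b), comb(c, b), comb(c, b))), f(comb(c, comb(b, h(b, c))), f(comb(b, c), c, g(b, c, b)), comb(c, b))), comb(b, c, b), b))
  Un-nest:  comb(b, c, f(comb(g(g(comb(c, b), c, comb(c, b)), h(comb(b, c), comb(c, b)), g(comb(c, b), comb(c, b), comb(c, b))), f(comb(c, comb(b, h(b, c))), f(comb(b, c), c, g(b, c, b)), comb(c, b))), comb(b, c, b), b))
  Inside:  f(comb(g(g(comb(c, b), c, comb(c, b)), h(comb(b, c), comb(c, b)), g(comb(c, b), comb(c, b), comb(c, b))), f(comb(c, comb(b, h(b, c))), f(comb(b, c), c, g(b, c, b)), comb(c, b))), comb(b, c, b), b)  →  f(comb(f(comb(b, c, h(b, c)), f(comb(b, c), c, g(b, c, b)), comb(b, c)), g(g(comb(b, c), c, comb(b, c)), h(comb(b, c), comb(b, c)), g(comb(b, c), comb(b, c), comb(b, c)))), comb(b, c), b)
  Order the arguments:  comb(b, c, f(comb(f(comb(b, c, h(b, c)), f(comb(b, c), c, g(b, c, b)), comb(b, c)), g(g(comb(b, c), c, comb(b, c)), h(comb(b, c), comb(b, c)), g(comb(b, c), comb(b, c), comb(b, c)))), comb(b, c), b))
Right:  comb(b, f(comb(f(comb(b, comb(h(b, c), c)), f(comb(c, b), c, g(b, c, b)), comb(b, c)), g(g(comb(c, b), c, comb(c, b)), h(comb(b, c), comb(c, b)), g(comb(b, c), comb(c, b), comb(b, c)))), comb(c, b), b), c)
  Canonicalize subterm:  f(comb(f(comb(b, comb(h(b, c), c)), f(comb(c, b), c, g(b, c, b)), comb(b, c)), g(g(comb(c, b), c, comb(c, b)), h(comb(b, c), comb(c, b)), g(comb(b, c), comb(c, b), comb(b, c)))), comb(c, b), b)  →  f(comb(f(comb(b, c, h(b, c)), f(comb(b, c), c, g(b, c, b)), comb(b, c)), g(g(comb(b, c), c, comb(b, c)), h(comb(b, c), comb(b, c)), g(comb(b, c), comb(b, c), comb(b, c)))), comb(b, c), b)
  Order the arguments:  comb(b, c, f(comb(f(comb(b, c, h(b, c)), f(comb(b, c), c, g(b, c, b)), comb(b, c)), g(g(comb(b, c), c, comb(b, c)), h(comb(b, c), comb(b, c)), g(comb(b, c), comb(b, c), comb(b, c)))), comb(b, c), b))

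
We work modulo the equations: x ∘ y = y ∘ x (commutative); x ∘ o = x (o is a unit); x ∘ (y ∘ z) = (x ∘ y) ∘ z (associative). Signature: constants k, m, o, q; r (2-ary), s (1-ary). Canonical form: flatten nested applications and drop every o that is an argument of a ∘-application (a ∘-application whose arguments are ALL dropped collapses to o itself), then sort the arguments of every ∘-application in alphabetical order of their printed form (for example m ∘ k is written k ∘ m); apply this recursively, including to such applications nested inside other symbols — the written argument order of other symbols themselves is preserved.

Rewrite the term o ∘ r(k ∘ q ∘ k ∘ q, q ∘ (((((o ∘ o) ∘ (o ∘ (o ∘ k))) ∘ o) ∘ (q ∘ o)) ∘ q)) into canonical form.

Inside:  r(k ∘ q ∘ k ∘ q, q ∘ (((((o ∘ o) ∘ (o ∘ (o ∘ k))) ∘ o) ∘ (q ∘ o)) ∘ q))  →  r(k ∘ k ∘ q ∘ q, k ∘ q ∘ q ∘ q)
Units out:  drop o
Order the arguments:  r(k ∘ k ∘ q ∘ q, k ∘ q ∘ q ∘ q)

Answer: r(k ∘ k ∘ q ∘ q, k ∘ q ∘ q ∘ q)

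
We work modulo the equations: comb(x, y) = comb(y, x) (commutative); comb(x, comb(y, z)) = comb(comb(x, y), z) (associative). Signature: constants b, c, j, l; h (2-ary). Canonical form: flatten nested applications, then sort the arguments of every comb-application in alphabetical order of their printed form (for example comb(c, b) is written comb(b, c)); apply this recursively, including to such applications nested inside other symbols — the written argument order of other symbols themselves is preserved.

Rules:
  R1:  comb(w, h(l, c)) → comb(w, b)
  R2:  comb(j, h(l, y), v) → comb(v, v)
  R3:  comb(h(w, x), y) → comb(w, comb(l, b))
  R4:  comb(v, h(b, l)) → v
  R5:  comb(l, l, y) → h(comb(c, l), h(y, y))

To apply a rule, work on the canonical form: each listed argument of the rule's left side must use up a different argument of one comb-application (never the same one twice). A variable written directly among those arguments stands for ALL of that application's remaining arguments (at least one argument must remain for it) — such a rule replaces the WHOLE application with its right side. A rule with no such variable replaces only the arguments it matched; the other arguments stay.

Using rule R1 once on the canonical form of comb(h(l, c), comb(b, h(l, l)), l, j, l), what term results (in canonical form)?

Canonical form:  comb(b, h(l, c), h(l, l), j, l, l)
Match R1:  consume h(l, c);  w := comb(b, h(l, l), j, l, l)
The variable takes the whole remainder — replace the entire application.
Result:  comb(b, b, h(l, l), j, l, l)

Answer: comb(b, b, h(l, l), j, l, l)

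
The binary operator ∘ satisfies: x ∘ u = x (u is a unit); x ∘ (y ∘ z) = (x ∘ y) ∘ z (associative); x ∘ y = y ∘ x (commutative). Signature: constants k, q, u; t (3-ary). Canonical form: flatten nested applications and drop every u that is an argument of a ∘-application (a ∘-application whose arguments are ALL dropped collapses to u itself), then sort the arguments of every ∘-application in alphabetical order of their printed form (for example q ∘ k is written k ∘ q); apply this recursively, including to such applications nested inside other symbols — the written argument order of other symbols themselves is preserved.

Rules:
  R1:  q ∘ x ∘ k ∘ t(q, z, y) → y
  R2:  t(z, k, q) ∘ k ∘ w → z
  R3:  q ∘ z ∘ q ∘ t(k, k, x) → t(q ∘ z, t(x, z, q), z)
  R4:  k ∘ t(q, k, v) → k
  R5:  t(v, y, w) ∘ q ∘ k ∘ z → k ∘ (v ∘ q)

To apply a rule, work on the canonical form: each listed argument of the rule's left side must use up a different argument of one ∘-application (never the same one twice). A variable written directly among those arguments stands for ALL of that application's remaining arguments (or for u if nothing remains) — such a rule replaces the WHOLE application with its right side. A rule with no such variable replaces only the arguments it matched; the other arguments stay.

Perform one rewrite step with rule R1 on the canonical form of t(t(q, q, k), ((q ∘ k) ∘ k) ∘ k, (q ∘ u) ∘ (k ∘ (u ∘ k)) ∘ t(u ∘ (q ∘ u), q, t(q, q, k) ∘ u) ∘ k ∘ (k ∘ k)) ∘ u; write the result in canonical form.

Answer: t(t(q, q, k), k ∘ k ∘ k ∘ q, t(q, q, k))

Derivation:
Canonical form:  t(t(q, q, k), k ∘ k ∘ k ∘ q, k ∘ k ∘ k ∘ k ∘ k ∘ q ∘ t(q, q, t(q, q, k)))
Match R1:  consume k, q, t(q, q, t(q, q, k));  x := k ∘ k ∘ k ∘ k, y := t(q, q, k), z := q
The variable takes the whole remainder — replace the entire application.
Giving:  t(t(q, q, k), k ∘ k ∘ k ∘ q, t(q, q, k))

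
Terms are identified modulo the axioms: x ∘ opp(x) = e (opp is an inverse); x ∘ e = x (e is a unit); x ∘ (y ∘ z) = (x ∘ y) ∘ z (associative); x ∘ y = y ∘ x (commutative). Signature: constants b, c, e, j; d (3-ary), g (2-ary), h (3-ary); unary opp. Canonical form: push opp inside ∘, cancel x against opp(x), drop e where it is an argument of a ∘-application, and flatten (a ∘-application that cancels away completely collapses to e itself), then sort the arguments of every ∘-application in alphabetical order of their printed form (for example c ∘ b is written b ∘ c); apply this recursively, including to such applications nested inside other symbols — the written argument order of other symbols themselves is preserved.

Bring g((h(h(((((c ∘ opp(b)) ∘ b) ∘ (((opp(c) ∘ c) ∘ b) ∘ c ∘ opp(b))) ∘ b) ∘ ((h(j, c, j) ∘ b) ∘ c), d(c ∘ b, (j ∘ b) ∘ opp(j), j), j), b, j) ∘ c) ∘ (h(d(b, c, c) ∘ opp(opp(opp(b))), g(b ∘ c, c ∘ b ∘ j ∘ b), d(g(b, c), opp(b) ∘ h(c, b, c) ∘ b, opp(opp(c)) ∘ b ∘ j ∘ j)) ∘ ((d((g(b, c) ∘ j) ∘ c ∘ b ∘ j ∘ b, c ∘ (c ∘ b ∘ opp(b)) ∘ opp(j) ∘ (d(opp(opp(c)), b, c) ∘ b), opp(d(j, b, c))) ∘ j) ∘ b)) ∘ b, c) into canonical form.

Descend into:  (h(h(((((c ∘ opp(b)) ∘ b) ∘ (((opp(c) ∘ c) ∘ b) ∘ c ∘ opp(b))) ∘ b) ∘ ((h(j, c, j) ∘ b) ∘ c), d(c ∘ b, (j ∘ b) ∘ opp(j), j), j), b, j) ∘ c) ∘ (h(d(b, c, c) ∘ opp(opp(opp(b))), g(b ∘ c, c ∘ b ∘ j ∘ b), d(g(b, c), opp(b) ∘ h(c, b, c) ∘ b, opp(opp(c)) ∘ b ∘ j ∘ j)) ∘ ((d((g(b, c) ∘ j) ∘ c ∘ b ∘ j ∘ b, c ∘ (c ∘ b ∘ opp(b)) ∘ opp(j) ∘ (d(opp(opp(c)), b, c) ∘ b), opp(d(j, b, c))) ∘ j) ∘ b)) ∘ b
Push opp inside:  distribute opp over ∘ and collapse double opp
Collect:  h(h(b ∘ b ∘ c ∘ c ∘ c ∘ h(j, c, j), d(b ∘ c, b, j), j), b, j) ∘ c ∘ h(d(b, c, c) ∘ opp(b), g(b ∘ c, b ∘ b ∘ c ∘ j), d(g(b, c), h(c, b, c), b ∘ c ∘ j ∘ j)) ∘ d(b ∘ b ∘ c ∘ g(b, c) ∘ j ∘ j, b ∘ c ∘ c ∘ d(c, b, c) ∘ opp(j), opp(d(j, b, c))) ∘ j ∘ b ∘ b
Sort arguments:  b ∘ b ∘ c ∘ d(b ∘ b ∘ c ∘ g(b, c) ∘ j ∘ j, b ∘ c ∘ c ∘ d(c, b, c) ∘ opp(j), opp(d(j, b, c))) ∘ h(d(b, c, c) ∘ opp(b), g(b ∘ c, b ∘ b ∘ c ∘ j), d(g(b, c), h(c, b, c), b ∘ c ∘ j ∘ j)) ∘ h(h(b ∘ b ∘ c ∘ c ∘ c ∘ h(j, c, j), d(b ∘ c, b, j), j), b, j) ∘ j
Reassemble:  g(b ∘ b ∘ c ∘ d(b ∘ b ∘ c ∘ g(b, c) ∘ j ∘ j, b ∘ c ∘ c ∘ d(c, b, c) ∘ opp(j), opp(d(j, b, c))) ∘ h(d(b, c, c) ∘ opp(b), g(b ∘ c, b ∘ b ∘ c ∘ j), d(g(b, c), h(c, b, c), b ∘ c ∘ j ∘ j)) ∘ h(h(b ∘ b ∘ c ∘ c ∘ c ∘ h(j, c, j), d(b ∘ c, b, j), j), b, j) ∘ j, c)

Answer: g(b ∘ b ∘ c ∘ d(b ∘ b ∘ c ∘ g(b, c) ∘ j ∘ j, b ∘ c ∘ c ∘ d(c, b, c) ∘ opp(j), opp(d(j, b, c))) ∘ h(d(b, c, c) ∘ opp(b), g(b ∘ c, b ∘ b ∘ c ∘ j), d(g(b, c), h(c, b, c), b ∘ c ∘ j ∘ j)) ∘ h(h(b ∘ b ∘ c ∘ c ∘ c ∘ h(j, c, j), d(b ∘ c, b, j), j), b, j) ∘ j, c)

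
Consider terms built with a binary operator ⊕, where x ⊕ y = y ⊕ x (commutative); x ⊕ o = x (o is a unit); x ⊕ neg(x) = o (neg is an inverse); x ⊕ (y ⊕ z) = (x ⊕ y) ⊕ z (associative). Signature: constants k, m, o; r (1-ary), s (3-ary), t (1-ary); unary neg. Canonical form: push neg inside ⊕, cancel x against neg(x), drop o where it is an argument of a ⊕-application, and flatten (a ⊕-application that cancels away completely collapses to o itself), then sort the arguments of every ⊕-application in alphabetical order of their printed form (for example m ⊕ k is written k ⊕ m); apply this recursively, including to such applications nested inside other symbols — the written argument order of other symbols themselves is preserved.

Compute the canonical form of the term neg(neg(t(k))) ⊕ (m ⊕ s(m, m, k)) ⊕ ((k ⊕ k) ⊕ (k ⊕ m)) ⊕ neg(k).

Answer: k ⊕ k ⊕ m ⊕ m ⊕ s(m, m, k) ⊕ t(k)

Derivation:
Push neg inside:  distribute neg over ⊕ and collapse double neg
Collect:  t(k) ⊕ m ⊕ m ⊕ s(m, m, k) ⊕ k ⊕ k
Order the arguments:  k ⊕ k ⊕ m ⊕ m ⊕ s(m, m, k) ⊕ t(k)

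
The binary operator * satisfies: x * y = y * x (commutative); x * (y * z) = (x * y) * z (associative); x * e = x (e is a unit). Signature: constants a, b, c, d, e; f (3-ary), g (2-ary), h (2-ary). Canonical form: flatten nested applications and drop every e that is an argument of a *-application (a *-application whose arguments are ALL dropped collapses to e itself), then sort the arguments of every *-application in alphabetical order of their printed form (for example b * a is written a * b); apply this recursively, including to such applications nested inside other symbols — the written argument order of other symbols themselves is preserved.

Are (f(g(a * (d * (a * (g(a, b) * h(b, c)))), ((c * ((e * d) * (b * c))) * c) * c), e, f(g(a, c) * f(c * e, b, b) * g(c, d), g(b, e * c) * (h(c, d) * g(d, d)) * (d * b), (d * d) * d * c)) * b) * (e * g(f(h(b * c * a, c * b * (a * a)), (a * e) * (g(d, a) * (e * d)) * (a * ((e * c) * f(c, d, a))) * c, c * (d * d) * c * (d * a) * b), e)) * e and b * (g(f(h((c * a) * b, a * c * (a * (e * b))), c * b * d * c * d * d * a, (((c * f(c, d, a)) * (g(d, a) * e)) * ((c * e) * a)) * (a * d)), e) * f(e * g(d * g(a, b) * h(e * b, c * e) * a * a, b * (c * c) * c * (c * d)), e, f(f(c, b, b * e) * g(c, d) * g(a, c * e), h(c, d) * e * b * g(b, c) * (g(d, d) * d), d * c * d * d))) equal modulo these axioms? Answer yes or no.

Answer: no — b * f(g(a * a * d * g(a, b) * h(b, c), b * c * c * c * c * d), e, f(f(c, b, b) * g(a, c) * g(c, d), b * d * g(b, c) * g(d, d) * h(c, d), c * d * d * d)) * g(f(h(a * b * c, a * a * b * c), a * a * c * c * d * f(c, d, a) * g(d, a), a * b * c * c * d * d * d), e) vs b * f(g(a * a * d * g(a, b) * h(b, c), b * c * c * c * c * d), e, f(f(c, b, b) * g(a, c) * g(c, d), b * d * g(b, c) * g(d, d) * h(c, d), c * d * d * d)) * g(f(h(a * b * c, a * a * b * c), a * b * c * c * d * d * d, a * a * c * c * d * f(c, d, a) * g(d, a)), e)

Derivation:
Left:  (f(g(a * (d * (a * (g(a, b) * h(b, c)))), ((c * ((e * d) * (b * c))) * c) * c), e, f(g(a, c) * f(c * e, b, b) * g(c, d), g(b, e * c) * (h(c, d) * g(d, d)) * (d * b), (d * d) * d * c)) * b) * (e * g(f(h(b * c * a, c * b * (a * a)), (a * e) * (g(d, a) * (e * d)) * (a * ((e * c) * f(c, d, a))) * c, c * (d * d) * c * (d * a) * b), e)) * e
  Flatten:  f(g(a * (d * (a * (g(a, b) * h(b, c)))), ((c * ((e * d) * (b * c))) * c) * c), e, f(g(a, c) * f(c * e, b, b) * g(c, d), g(b, e * c) * (h(c, d) * g(d, d)) * (d * b), (d * d) * d * c)) * b * e * g(f(h(b * c * a, c * b * (a * a)), (a * e) * (g(d, a) * (e * d)) * (a * ((e * c) * f(c, d, a))) * c, c * (d * d) * c * (d * a) * b), e) * e
  Simplify inside:  f(g(a * (d * (a * (g(a, b) * h(b, c)))), ((c * ((e * d) * (b * c))) * c) * c), e, f(g(a, c) * f(c * e, b, b) * g(c, d), g(b, e * c) * (h(c, d) * g(d, d)) * (d * b), (d * d) * d * c))  →  f(g(a * a * d * g(a, b) * h(b, c), b * c * c * c * c * d), e, f(f(c, b, b) * g(a, c) * g(c, d), b * d * g(b, c) * g(d, d) * h(c, d), c * d * d * d))
  Inside:  g(f(h(b * c * a, c * b * (a * a)), (a * e) * (g(d, a) * (e * d)) * (a * ((e * c) * f(c, d, a))) * c, c * (d * d) * c * (d * a) * b), e)  →  g(f(h(a * b * c, a * a * b * c), a * a * c * c * d * f(c, d, a) * g(d, a), a * b * c * c * d * d * d), e)
  Drop the unit:  drop e (×2)
  Sort:  b * f(g(a * a * d * g(a, b) * h(b, c), b * c * c * c * c * d), e, f(f(c, b, b) * g(a, c) * g(c, d), b * d * g(b, c) * g(d, d) * h(c, d), c * d * d * d)) * g(f(h(a * b * c, a * a * b * c), a * a * c * c * d * f(c, d, a) * g(d, a), a * b * c * c * d * d * d), e)
Right:  b * (g(f(h((c * a) * b, a * c * (a * (e * b))), c * b * d * c * d * d * a, (((c * f(c, d, a)) * (g(d, a) * e)) * ((c * e) * a)) * (a * d)), e) * f(e * g(d * g(a, b) * h(e * b, c * e) * a * a, b * (c * c) * c * (c * d)), e, f(f(c, b, b * e) * g(c, d) * g(a, c * e), h(c, d) * e * b * g(b, c) * (g(d, d) * d), d * c * d * d)))
  Merge nested applications:  b * g(f(h((c * a) * b, a * c * (a * (e * b))), c * b * d * c * d * d * a, (((c * f(c, d, a)) * (g(d, a) * e)) * ((c * e) * a)) * (a * d)), e) * f(e * g(d * g(a, b) * h(e * b, c * e) * a * a, b * (c * c) * c * (c * d)), e, f(f(c, b, b * e) * g(c, d) * g(a, c * e), h(c, d) * e * b * g(b, c) * (g(d, d) * d), d * c * d * d))
  Simplify inside:  g(f(h((c * a) * b, a * c * (a * (e * b))), c * b * d * c * d * d * a, (((c * f(c, d, a)) * (g(d, a) * e)) * ((c * e) * a)) * (a * d)), e)  →  g(f(h(a * b * c, a * a * b * c), a * b * c * c * d * d * d, a * a * c * c * d * f(c, d, a) * g(d, a)), e)
  Canonicalize subterm:  f(e * g(d * g(a, b) * h(e * b, c * e) * a * a, b * (c * c) * c * (c * d)), e, f(f(c, b, b * e) * g(c, d) * g(a, c * e), h(c, d) * e * b * g(b, c) * (g(d, d) * d), d * c * d * d))  →  f(g(a * a * d * g(a, b) * h(b, c), b * c * c * c * c * d), e, f(f(c, b, b) * g(a, c) * g(c, d), b * d * g(b, c) * g(d, d) * h(c, d), c * d * d * d))
  Sort arguments:  b * f(g(a * a * d * g(a, b) * h(b, c), b * c * c * c * c * d), e, f(f(c, b, b) * g(a, c) * g(c, d), b * d * g(b, c) * g(d, d) * h(c, d), c * d * d * d)) * g(f(h(a * b * c, a * a * b * c), a * b * c * c * d * d * d, a * a * c * c * d * f(c, d, a) * g(d, a)), e)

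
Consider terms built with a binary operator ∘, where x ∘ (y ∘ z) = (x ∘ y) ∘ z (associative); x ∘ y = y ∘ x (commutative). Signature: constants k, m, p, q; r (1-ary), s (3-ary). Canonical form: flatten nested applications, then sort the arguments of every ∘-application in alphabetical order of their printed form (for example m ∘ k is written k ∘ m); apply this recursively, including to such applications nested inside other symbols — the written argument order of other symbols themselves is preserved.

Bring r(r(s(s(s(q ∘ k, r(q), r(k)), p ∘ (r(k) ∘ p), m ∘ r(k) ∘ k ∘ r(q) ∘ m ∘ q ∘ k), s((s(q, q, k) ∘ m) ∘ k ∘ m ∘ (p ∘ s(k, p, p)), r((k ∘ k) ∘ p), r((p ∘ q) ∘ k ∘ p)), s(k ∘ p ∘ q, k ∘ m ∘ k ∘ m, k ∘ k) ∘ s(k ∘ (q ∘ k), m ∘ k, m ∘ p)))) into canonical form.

Work inside:  s(k ∘ p ∘ q, k ∘ m ∘ k ∘ m, k ∘ k) ∘ s(k ∘ (q ∘ k), m ∘ k, m ∘ p)
Inside:  s(k ∘ p ∘ q, k ∘ m ∘ k ∘ m, k ∘ k)  →  s(k ∘ p ∘ q, k ∘ k ∘ m ∘ m, k ∘ k)
Canonicalize subterm:  s(k ∘ (q ∘ k), m ∘ k, m ∘ p)  →  s(k ∘ k ∘ q, k ∘ m, m ∘ p)
Order the arguments:  s(k ∘ k ∘ q, k ∘ m, m ∘ p) ∘ s(k ∘ p ∘ q, k ∘ k ∘ m ∘ m, k ∘ k)
Put back:  r(r(s(s(s(k ∘ q, r(q), r(k)), p ∘ p ∘ r(k), k ∘ k ∘ m ∘ m ∘ q ∘ r(k) ∘ r(q)), s(k ∘ m ∘ m ∘ p ∘ s(k, p, p) ∘ s(q, q, k), r(k ∘ k ∘ p), r(k ∘ p ∘ p ∘ q)), s(k ∘ k ∘ q, k ∘ m, m ∘ p) ∘ s(k ∘ p ∘ q, k ∘ k ∘ m ∘ m, k ∘ k))))

Answer: r(r(s(s(s(k ∘ q, r(q), r(k)), p ∘ p ∘ r(k), k ∘ k ∘ m ∘ m ∘ q ∘ r(k) ∘ r(q)), s(k ∘ m ∘ m ∘ p ∘ s(k, p, p) ∘ s(q, q, k), r(k ∘ k ∘ p), r(k ∘ p ∘ p ∘ q)), s(k ∘ k ∘ q, k ∘ m, m ∘ p) ∘ s(k ∘ p ∘ q, k ∘ k ∘ m ∘ m, k ∘ k))))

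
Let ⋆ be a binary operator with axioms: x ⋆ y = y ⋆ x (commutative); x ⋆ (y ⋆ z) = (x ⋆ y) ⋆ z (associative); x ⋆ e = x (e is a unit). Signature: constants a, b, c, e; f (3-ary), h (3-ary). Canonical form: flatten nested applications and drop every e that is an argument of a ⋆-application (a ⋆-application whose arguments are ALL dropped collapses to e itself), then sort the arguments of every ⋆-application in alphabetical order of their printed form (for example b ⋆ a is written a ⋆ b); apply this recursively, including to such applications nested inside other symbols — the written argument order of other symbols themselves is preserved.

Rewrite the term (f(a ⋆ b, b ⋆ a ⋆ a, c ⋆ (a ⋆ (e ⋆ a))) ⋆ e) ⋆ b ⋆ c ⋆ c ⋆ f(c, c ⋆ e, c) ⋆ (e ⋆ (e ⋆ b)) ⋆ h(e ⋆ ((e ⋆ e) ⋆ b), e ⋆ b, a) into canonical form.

Merge nested applications:  f(a ⋆ b, b ⋆ a ⋆ a, c ⋆ (a ⋆ (e ⋆ a))) ⋆ e ⋆ b ⋆ c ⋆ c ⋆ f(c, c ⋆ e, c) ⋆ e ⋆ e ⋆ b ⋆ h(e ⋆ ((e ⋆ e) ⋆ b), e ⋆ b, a)
Simplify inside:  f(a ⋆ b, b ⋆ a ⋆ a, c ⋆ (a ⋆ (e ⋆ a)))  →  f(a ⋆ b, a ⋆ a ⋆ b, a ⋆ a ⋆ c)
Canonicalize subterm:  f(c, c ⋆ e, c)  →  f(c, c, c)
Simplify inside:  h(e ⋆ ((e ⋆ e) ⋆ b), e ⋆ b, a)  →  h(b, b, a)
Drop the unit:  drop e (×3)
Sort:  b ⋆ b ⋆ c ⋆ c ⋆ f(a ⋆ b, a ⋆ a ⋆ b, a ⋆ a ⋆ c) ⋆ f(c, c, c) ⋆ h(b, b, a)

Answer: b ⋆ b ⋆ c ⋆ c ⋆ f(a ⋆ b, a ⋆ a ⋆ b, a ⋆ a ⋆ c) ⋆ f(c, c, c) ⋆ h(b, b, a)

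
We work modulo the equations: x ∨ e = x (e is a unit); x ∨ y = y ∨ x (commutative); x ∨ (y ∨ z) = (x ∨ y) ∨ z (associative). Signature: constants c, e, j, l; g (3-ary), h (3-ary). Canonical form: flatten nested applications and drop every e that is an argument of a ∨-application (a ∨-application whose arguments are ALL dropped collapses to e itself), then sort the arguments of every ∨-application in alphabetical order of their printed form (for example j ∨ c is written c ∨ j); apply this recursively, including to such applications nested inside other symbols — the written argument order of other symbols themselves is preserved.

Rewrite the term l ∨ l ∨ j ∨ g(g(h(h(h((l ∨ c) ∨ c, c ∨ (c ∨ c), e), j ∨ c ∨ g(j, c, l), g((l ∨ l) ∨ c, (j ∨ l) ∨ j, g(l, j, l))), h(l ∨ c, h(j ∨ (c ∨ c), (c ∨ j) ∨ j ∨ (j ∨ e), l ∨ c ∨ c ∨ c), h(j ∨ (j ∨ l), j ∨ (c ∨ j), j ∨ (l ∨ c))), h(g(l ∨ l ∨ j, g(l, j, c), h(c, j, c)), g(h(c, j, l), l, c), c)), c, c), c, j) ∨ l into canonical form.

Answer: g(g(h(h(h(c ∨ c ∨ l, c ∨ c ∨ c, e), c ∨ g(j, c, l) ∨ j, g(c ∨ l ∨ l, j ∨ j ∨ l, g(l, j, l))), h(c ∨ l, h(c ∨ c ∨ j, c ∨ j ∨ j ∨ j, c ∨ c ∨ c ∨ l), h(j ∨ j ∨ l, c ∨ j ∨ j, c ∨ j ∨ l)), h(g(j ∨ l ∨ l, g(l, j, c), h(c, j, c)), g(h(c, j, l), l, c), c)), c, c), c, j) ∨ j ∨ l ∨ l ∨ l

Derivation:
Inside:  g(g(h(h(h((l ∨ c) ∨ c, c ∨ (c ∨ c), e), j ∨ c ∨ g(j, c, l), g((l ∨ l) ∨ c, (j ∨ l) ∨ j, g(l, j, l))), h(l ∨ c, h(j ∨ (c ∨ c), (c ∨ j) ∨ j ∨ (j ∨ e), l ∨ c ∨ c ∨ c), h(j ∨ (j ∨ l), j ∨ (c ∨ j), j ∨ (l ∨ c))), h(g(l ∨ l ∨ j, g(l, j, c), h(c, j, c)), g(h(c, j, l), l, c), c)), c, c), c, j)  →  g(g(h(h(h(c ∨ c ∨ l, c ∨ c ∨ c, e), c ∨ g(j, c, l) ∨ j, g(c ∨ l ∨ l, j ∨ j ∨ l, g(l, j, l))), h(c ∨ l, h(c ∨ c ∨ j, c ∨ j ∨ j ∨ j, c ∨ c ∨ c ∨ l), h(j ∨ j ∨ l, c ∨ j ∨ j, c ∨ j ∨ l)), h(g(j ∨ l ∨ l, g(l, j, c), h(c, j, c)), g(h(c, j, l), l, c), c)), c, c), c, j)
Sort:  g(g(h(h(h(c ∨ c ∨ l, c ∨ c ∨ c, e), c ∨ g(j, c, l) ∨ j, g(c ∨ l ∨ l, j ∨ j ∨ l, g(l, j, l))), h(c ∨ l, h(c ∨ c ∨ j, c ∨ j ∨ j ∨ j, c ∨ c ∨ c ∨ l), h(j ∨ j ∨ l, c ∨ j ∨ j, c ∨ j ∨ l)), h(g(j ∨ l ∨ l, g(l, j, c), h(c, j, c)), g(h(c, j, l), l, c), c)), c, c), c, j) ∨ j ∨ l ∨ l ∨ l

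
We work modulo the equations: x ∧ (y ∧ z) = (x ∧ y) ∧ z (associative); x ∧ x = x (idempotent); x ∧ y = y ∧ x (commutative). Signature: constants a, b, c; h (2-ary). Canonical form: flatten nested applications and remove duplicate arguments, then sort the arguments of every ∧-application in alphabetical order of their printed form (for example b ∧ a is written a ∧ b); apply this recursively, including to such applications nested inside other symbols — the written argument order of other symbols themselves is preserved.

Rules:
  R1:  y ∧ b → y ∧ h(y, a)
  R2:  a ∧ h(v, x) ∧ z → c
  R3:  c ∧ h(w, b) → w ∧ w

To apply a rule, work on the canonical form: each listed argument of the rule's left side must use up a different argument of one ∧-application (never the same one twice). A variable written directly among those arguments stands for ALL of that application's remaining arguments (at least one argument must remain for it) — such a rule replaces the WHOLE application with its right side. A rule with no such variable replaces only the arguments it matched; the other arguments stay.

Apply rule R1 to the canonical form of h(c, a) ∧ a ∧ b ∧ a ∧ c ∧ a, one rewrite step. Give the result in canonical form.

Answer: a ∧ c ∧ h(a ∧ c ∧ h(c, a), a) ∧ h(c, a)

Derivation:
Canonical form:  a ∧ b ∧ c ∧ h(c, a)
Apply R1:  consuming b;  y := a ∧ c ∧ h(c, a)
Every leftover argument binds to the variable; the entire application is replaced.
Giving:  a ∧ c ∧ h(a ∧ c ∧ h(c, a), a) ∧ h(c, a)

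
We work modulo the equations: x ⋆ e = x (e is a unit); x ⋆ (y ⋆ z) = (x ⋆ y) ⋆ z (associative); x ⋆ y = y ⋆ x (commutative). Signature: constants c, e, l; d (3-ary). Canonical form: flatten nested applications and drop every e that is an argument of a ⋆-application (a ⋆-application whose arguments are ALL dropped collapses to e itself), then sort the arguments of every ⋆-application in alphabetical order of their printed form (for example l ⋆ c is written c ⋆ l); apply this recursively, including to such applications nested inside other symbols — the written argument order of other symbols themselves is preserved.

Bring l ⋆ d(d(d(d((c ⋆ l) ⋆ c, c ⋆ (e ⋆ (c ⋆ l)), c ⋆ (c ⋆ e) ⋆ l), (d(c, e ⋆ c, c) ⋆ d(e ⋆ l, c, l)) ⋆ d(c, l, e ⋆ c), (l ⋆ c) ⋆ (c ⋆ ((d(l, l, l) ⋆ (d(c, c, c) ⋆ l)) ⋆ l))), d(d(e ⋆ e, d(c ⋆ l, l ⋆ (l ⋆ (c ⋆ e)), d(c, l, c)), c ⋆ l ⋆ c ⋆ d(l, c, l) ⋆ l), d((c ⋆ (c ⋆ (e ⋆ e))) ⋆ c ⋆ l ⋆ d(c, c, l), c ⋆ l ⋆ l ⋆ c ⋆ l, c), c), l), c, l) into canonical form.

Answer: d(d(d(d(c ⋆ c ⋆ l, c ⋆ c ⋆ l, c ⋆ c ⋆ l), d(c, c, c) ⋆ d(c, l, c) ⋆ d(l, c, l), c ⋆ c ⋆ d(c, c, c) ⋆ d(l, l, l) ⋆ l ⋆ l ⋆ l), d(d(e, d(c ⋆ l, c ⋆ l ⋆ l, d(c, l, c)), c ⋆ c ⋆ d(l, c, l) ⋆ l ⋆ l), d(c ⋆ c ⋆ c ⋆ d(c, c, l) ⋆ l, c ⋆ c ⋆ l ⋆ l ⋆ l, c), c), l), c, l) ⋆ l

Derivation:
Inside:  d(d(d(d((c ⋆ l) ⋆ c, c ⋆ (e ⋆ (c ⋆ l)), c ⋆ (c ⋆ e) ⋆ l), (d(c, e ⋆ c, c) ⋆ d(e ⋆ l, c, l)) ⋆ d(c, l, e ⋆ c), (l ⋆ c) ⋆ (c ⋆ ((d(l, l, l) ⋆ (d(c, c, c) ⋆ l)) ⋆ l))), d(d(e ⋆ e, d(c ⋆ l, l ⋆ (l ⋆ (c ⋆ e)), d(c, l, c)), c ⋆ l ⋆ c ⋆ d(l, c, l) ⋆ l), d((c ⋆ (c ⋆ (e ⋆ e))) ⋆ c ⋆ l ⋆ d(c, c, l), c ⋆ l ⋆ l ⋆ c ⋆ l, c), c), l), c, l)  →  d(d(d(d(c ⋆ c ⋆ l, c ⋆ c ⋆ l, c ⋆ c ⋆ l), d(c, c, c) ⋆ d(c, l, c) ⋆ d(l, c, l), c ⋆ c ⋆ d(c, c, c) ⋆ d(l, l, l) ⋆ l ⋆ l ⋆ l), d(d(e, d(c ⋆ l, c ⋆ l ⋆ l, d(c, l, c)), c ⋆ c ⋆ d(l, c, l) ⋆ l ⋆ l), d(c ⋆ c ⋆ c ⋆ d(c, c, l) ⋆ l, c ⋆ c ⋆ l ⋆ l ⋆ l, c), c), l), c, l)
Order the arguments:  d(d(d(d(c ⋆ c ⋆ l, c ⋆ c ⋆ l, c ⋆ c ⋆ l), d(c, c, c) ⋆ d(c, l, c) ⋆ d(l, c, l), c ⋆ c ⋆ d(c, c, c) ⋆ d(l, l, l) ⋆ l ⋆ l ⋆ l), d(d(e, d(c ⋆ l, c ⋆ l ⋆ l, d(c, l, c)), c ⋆ c ⋆ d(l, c, l) ⋆ l ⋆ l), d(c ⋆ c ⋆ c ⋆ d(c, c, l) ⋆ l, c ⋆ c ⋆ l ⋆ l ⋆ l, c), c), l), c, l) ⋆ l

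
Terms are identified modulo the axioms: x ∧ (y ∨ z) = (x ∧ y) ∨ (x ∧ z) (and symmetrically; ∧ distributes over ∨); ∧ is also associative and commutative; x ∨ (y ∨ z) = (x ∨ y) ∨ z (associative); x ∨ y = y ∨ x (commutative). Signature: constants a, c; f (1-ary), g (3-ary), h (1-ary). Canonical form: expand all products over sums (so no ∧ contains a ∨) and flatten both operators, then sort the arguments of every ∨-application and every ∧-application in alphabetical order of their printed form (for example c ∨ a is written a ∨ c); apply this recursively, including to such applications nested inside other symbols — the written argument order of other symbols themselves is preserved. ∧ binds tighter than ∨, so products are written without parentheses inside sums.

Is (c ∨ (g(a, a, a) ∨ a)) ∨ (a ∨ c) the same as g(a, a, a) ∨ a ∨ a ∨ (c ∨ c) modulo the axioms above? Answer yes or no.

Left:  (c ∨ (g(a, a, a) ∨ a)) ∨ (a ∨ c)
  Merge nested applications:  c ∨ g(a, a, a) ∨ a ∨ a ∨ c
  Sort:  a ∨ a ∨ c ∨ c ∨ g(a, a, a)
Right:  g(a, a, a) ∨ a ∨ a ∨ (c ∨ c)
  Un-nest:  g(a, a, a) ∨ a ∨ a ∨ c ∨ c
  Sort arguments:  a ∨ a ∨ c ∨ c ∨ g(a, a, a)

Answer: yes — both canonical forms are a ∨ a ∨ c ∨ c ∨ g(a, a, a)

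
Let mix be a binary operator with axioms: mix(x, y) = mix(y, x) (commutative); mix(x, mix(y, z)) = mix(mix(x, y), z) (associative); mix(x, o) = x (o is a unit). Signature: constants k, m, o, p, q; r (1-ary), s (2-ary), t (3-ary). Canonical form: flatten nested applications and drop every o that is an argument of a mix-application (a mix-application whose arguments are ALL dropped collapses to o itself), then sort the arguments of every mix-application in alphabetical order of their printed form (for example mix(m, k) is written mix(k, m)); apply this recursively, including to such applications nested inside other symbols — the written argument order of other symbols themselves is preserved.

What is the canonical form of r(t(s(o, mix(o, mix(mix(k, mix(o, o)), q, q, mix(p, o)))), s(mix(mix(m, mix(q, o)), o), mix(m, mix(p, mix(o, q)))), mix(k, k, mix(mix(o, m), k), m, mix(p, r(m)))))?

Answer: r(t(s(o, mix(k, p, q, q)), s(mix(m, q), mix(m, p, q)), mix(k, k, k, m, m, p, r(m))))

Derivation:
Descend into:  mix(k, k, mix(mix(o, m), k), m, mix(p, r(m)))
Merge nested applications:  mix(k, k, o, m, k, m, p, r(m))
Units out:  drop o
Order the arguments:  mix(k, k, k, m, m, p, r(m))
Put back:  r(t(s(o, mix(k, p, q, q)), s(mix(m, q), mix(m, p, q)), mix(k, k, k, m, m, p, r(m))))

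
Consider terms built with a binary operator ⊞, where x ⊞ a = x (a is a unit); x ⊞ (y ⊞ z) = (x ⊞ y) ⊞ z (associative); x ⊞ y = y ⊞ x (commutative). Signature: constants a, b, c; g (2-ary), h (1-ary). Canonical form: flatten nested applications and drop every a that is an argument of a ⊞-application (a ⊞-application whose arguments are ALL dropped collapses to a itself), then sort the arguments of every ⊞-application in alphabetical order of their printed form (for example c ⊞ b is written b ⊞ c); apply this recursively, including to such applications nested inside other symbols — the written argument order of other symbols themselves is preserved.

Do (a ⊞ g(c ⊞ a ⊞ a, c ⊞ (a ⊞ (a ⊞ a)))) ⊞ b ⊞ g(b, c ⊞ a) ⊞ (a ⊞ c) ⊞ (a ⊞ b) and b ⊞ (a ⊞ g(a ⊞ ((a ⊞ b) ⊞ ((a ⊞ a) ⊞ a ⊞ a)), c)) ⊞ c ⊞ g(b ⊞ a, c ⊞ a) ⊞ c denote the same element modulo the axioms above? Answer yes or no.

Left:  (a ⊞ g(c ⊞ a ⊞ a, c ⊞ (a ⊞ (a ⊞ a)))) ⊞ b ⊞ g(b, c ⊞ a) ⊞ (a ⊞ c) ⊞ (a ⊞ b)
  Flatten:  a ⊞ g(c ⊞ a ⊞ a, c ⊞ (a ⊞ (a ⊞ a))) ⊞ b ⊞ g(b, c ⊞ a) ⊞ a ⊞ c ⊞ a ⊞ b
  Inside:  g(c ⊞ a ⊞ a, c ⊞ (a ⊞ (a ⊞ a)))  →  g(c, c)
  Inside:  g(b, c ⊞ a)  →  g(b, c)
  Drop the unit:  drop a (×3)
  Sort arguments:  b ⊞ b ⊞ c ⊞ g(b, c) ⊞ g(c, c)
Right:  b ⊞ (a ⊞ g(a ⊞ ((a ⊞ b) ⊞ ((a ⊞ a) ⊞ a ⊞ a)), c)) ⊞ c ⊞ g(b ⊞ a, c ⊞ a) ⊞ c
  Merge nested applications:  b ⊞ a ⊞ g(a ⊞ ((a ⊞ b) ⊞ ((a ⊞ a) ⊞ a ⊞ a)), c) ⊞ c ⊞ g(b ⊞ a, c ⊞ a) ⊞ c
  Simplify inside:  g(a ⊞ ((a ⊞ b) ⊞ ((a ⊞ a) ⊞ a ⊞ a)), c)  →  g(b, c)
  Canonicalize subterm:  g(b ⊞ a, c ⊞ a)  →  g(b, c)
  Units out:  drop a
  Sort:  b ⊞ c ⊞ c ⊞ g(b, c) ⊞ g(b, c)

Answer: no — b ⊞ b ⊞ c ⊞ g(b, c) ⊞ g(c, c) vs b ⊞ c ⊞ c ⊞ g(b, c) ⊞ g(b, c)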